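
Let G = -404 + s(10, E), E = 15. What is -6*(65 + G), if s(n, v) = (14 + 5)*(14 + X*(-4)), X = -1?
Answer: -18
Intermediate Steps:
s(n, v) = 342 (s(n, v) = (14 + 5)*(14 - 1*(-4)) = 19*(14 + 4) = 19*18 = 342)
G = -62 (G = -404 + 342 = -62)
-6*(65 + G) = -6*(65 - 62) = -6*3 = -18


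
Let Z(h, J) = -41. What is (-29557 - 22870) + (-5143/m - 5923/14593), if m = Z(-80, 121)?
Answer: -31292946695/598313 ≈ -52302.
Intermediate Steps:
m = -41
(-29557 - 22870) + (-5143/m - 5923/14593) = (-29557 - 22870) + (-5143/(-41) - 5923/14593) = -52427 + (-5143*(-1/41) - 5923*1/14593) = -52427 + (5143/41 - 5923/14593) = -52427 + 74808956/598313 = -31292946695/598313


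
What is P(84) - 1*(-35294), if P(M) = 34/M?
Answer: 1482365/42 ≈ 35294.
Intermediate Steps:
P(84) - 1*(-35294) = 34/84 - 1*(-35294) = 34*(1/84) + 35294 = 17/42 + 35294 = 1482365/42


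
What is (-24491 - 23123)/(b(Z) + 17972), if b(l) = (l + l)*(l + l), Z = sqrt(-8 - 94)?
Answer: -23807/8782 ≈ -2.7109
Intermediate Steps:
Z = I*sqrt(102) (Z = sqrt(-102) = I*sqrt(102) ≈ 10.1*I)
b(l) = 4*l**2 (b(l) = (2*l)*(2*l) = 4*l**2)
(-24491 - 23123)/(b(Z) + 17972) = (-24491 - 23123)/(4*(I*sqrt(102))**2 + 17972) = -47614/(4*(-102) + 17972) = -47614/(-408 + 17972) = -47614/17564 = -47614*1/17564 = -23807/8782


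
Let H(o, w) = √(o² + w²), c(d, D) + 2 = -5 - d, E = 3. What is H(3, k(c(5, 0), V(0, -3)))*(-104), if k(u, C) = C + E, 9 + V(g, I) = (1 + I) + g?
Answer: -104*√73 ≈ -888.58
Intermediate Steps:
c(d, D) = -7 - d (c(d, D) = -2 + (-5 - d) = -7 - d)
V(g, I) = -8 + I + g (V(g, I) = -9 + ((1 + I) + g) = -9 + (1 + I + g) = -8 + I + g)
k(u, C) = 3 + C (k(u, C) = C + 3 = 3 + C)
H(3, k(c(5, 0), V(0, -3)))*(-104) = √(3² + (3 + (-8 - 3 + 0))²)*(-104) = √(9 + (3 - 11)²)*(-104) = √(9 + (-8)²)*(-104) = √(9 + 64)*(-104) = √73*(-104) = -104*√73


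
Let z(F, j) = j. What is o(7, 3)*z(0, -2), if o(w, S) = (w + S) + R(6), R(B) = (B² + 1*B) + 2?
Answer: -108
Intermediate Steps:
R(B) = 2 + B + B² (R(B) = (B² + B) + 2 = (B + B²) + 2 = 2 + B + B²)
o(w, S) = 44 + S + w (o(w, S) = (w + S) + (2 + 6 + 6²) = (S + w) + (2 + 6 + 36) = (S + w) + 44 = 44 + S + w)
o(7, 3)*z(0, -2) = (44 + 3 + 7)*(-2) = 54*(-2) = -108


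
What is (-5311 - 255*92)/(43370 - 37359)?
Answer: -28771/6011 ≈ -4.7864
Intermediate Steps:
(-5311 - 255*92)/(43370 - 37359) = (-5311 - 23460)/6011 = -28771*1/6011 = -28771/6011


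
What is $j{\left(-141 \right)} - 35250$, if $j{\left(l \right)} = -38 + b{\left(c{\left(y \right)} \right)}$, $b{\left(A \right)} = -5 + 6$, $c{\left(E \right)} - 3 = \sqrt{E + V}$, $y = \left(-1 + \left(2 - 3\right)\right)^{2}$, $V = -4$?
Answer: $-35287$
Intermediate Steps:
$y = 4$ ($y = \left(-1 + \left(2 - 3\right)\right)^{2} = \left(-1 - 1\right)^{2} = \left(-2\right)^{2} = 4$)
$c{\left(E \right)} = 3 + \sqrt{-4 + E}$ ($c{\left(E \right)} = 3 + \sqrt{E - 4} = 3 + \sqrt{-4 + E}$)
$b{\left(A \right)} = 1$
$j{\left(l \right)} = -37$ ($j{\left(l \right)} = -38 + 1 = -37$)
$j{\left(-141 \right)} - 35250 = -37 - 35250 = -35287$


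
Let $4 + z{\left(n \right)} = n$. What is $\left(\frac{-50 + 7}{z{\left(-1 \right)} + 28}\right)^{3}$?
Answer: $- \frac{79507}{12167} \approx -6.5346$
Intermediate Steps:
$z{\left(n \right)} = -4 + n$
$\left(\frac{-50 + 7}{z{\left(-1 \right)} + 28}\right)^{3} = \left(\frac{-50 + 7}{\left(-4 - 1\right) + 28}\right)^{3} = \left(- \frac{43}{-5 + 28}\right)^{3} = \left(- \frac{43}{23}\right)^{3} = - \frac{79507}{12167}$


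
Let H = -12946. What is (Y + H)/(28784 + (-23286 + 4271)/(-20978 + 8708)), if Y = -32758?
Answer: -112157616/70639739 ≈ -1.5877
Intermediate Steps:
(Y + H)/(28784 + (-23286 + 4271)/(-20978 + 8708)) = (-32758 - 12946)/(28784 + (-23286 + 4271)/(-20978 + 8708)) = -45704/(28784 - 19015/(-12270)) = -45704/(28784 - 19015*(-1/12270)) = -45704/(28784 + 3803/2454) = -45704/70639739/2454 = -45704*2454/70639739 = -112157616/70639739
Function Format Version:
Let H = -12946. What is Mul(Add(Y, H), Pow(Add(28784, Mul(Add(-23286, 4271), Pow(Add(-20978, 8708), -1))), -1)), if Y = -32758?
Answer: Rational(-112157616, 70639739) ≈ -1.5877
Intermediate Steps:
Mul(Add(Y, H), Pow(Add(28784, Mul(Add(-23286, 4271), Pow(Add(-20978, 8708), -1))), -1)) = Mul(Add(-32758, -12946), Pow(Add(28784, Mul(Add(-23286, 4271), Pow(Add(-20978, 8708), -1))), -1)) = Mul(-45704, Pow(Add(28784, Mul(-19015, Pow(-12270, -1))), -1)) = Mul(-45704, Pow(Add(28784, Mul(-19015, Rational(-1, 12270))), -1)) = Mul(-45704, Pow(Add(28784, Rational(3803, 2454)), -1)) = Mul(-45704, Pow(Rational(70639739, 2454), -1)) = Mul(-45704, Rational(2454, 70639739)) = Rational(-112157616, 70639739)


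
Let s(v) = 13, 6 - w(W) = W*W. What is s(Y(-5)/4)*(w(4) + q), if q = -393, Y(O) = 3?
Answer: -5239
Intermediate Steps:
w(W) = 6 - W² (w(W) = 6 - W*W = 6 - W²)
s(Y(-5)/4)*(w(4) + q) = 13*((6 - 1*4²) - 393) = 13*((6 - 1*16) - 393) = 13*((6 - 16) - 393) = 13*(-10 - 393) = 13*(-403) = -5239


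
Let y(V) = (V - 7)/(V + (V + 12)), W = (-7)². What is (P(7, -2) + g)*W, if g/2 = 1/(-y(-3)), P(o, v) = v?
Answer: -196/5 ≈ -39.200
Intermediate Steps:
W = 49
y(V) = (-7 + V)/(12 + 2*V) (y(V) = (-7 + V)/(V + (12 + V)) = (-7 + V)/(12 + 2*V))
g = 6/5 (g = 2/((-(-7 - 3)/(2*(6 - 3)))) = 2/((-(-10)/(2*3))) = 2/((-1*(-5/3))) = 2/(5/3) = 2*(⅗) = 6/5 ≈ 1.2000)
(P(7, -2) + g)*W = (-2 + 6/5)*49 = -⅘*49 = -196/5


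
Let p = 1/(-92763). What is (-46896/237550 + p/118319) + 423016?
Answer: 551456051183669556169/1303629906528675 ≈ 4.2302e+5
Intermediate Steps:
p = -1/92763 ≈ -1.0780e-5
(-46896/237550 + p/118319) + 423016 = (-46896/237550 - 1/92763/118319) + 423016 = (-46896*1/237550 - 1/92763*1/118319) + 423016 = (-23448/118775 - 1/10975625397) + 423016 = -257356464427631/1303629906528675 + 423016 = 551456051183669556169/1303629906528675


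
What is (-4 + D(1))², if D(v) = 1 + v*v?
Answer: 4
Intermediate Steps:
D(v) = 1 + v²
(-4 + D(1))² = (-4 + (1 + 1²))² = (-4 + (1 + 1))² = (-4 + 2)² = (-2)² = 4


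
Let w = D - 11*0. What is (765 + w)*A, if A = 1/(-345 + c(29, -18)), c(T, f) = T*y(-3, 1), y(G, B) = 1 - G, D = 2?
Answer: -767/229 ≈ -3.3493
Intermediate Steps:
w = 2 (w = 2 - 11*0 = 2 + 0 = 2)
c(T, f) = 4*T (c(T, f) = T*(1 - 1*(-3)) = T*(1 + 3) = T*4 = 4*T)
A = -1/229 (A = 1/(-345 + 4*29) = 1/(-345 + 116) = 1/(-229) = -1/229 ≈ -0.0043668)
(765 + w)*A = (765 + 2)*(-1/229) = 767*(-1/229) = -767/229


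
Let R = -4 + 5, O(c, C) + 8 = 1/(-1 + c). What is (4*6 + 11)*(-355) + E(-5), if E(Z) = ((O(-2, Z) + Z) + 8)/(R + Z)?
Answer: -37271/3 ≈ -12424.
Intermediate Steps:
O(c, C) = -8 + 1/(-1 + c)
R = 1
E(Z) = (-1/3 + Z)/(1 + Z) (E(Z) = (((9 - 8*(-2))/(-1 - 2) + Z) + 8)/(1 + Z) = (((9 + 16)/(-3) + Z) + 8)/(1 + Z) = ((-1/3*25 + Z) + 8)/(1 + Z) = ((-25/3 + Z) + 8)/(1 + Z) = (-1/3 + Z)/(1 + Z))
(4*6 + 11)*(-355) + E(-5) = (4*6 + 11)*(-355) + (-1/3 - 5)/(1 - 5) = (24 + 11)*(-355) - 16/3/(-4) = 35*(-355) - 1/4*(-16/3) = -12425 + 4/3 = -37271/3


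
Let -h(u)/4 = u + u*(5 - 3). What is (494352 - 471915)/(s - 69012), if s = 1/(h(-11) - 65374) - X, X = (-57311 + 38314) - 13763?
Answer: -1463834754/2365152985 ≈ -0.61892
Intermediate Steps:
h(u) = -12*u (h(u) = -4*(u + u*(5 - 3)) = -4*(u + u*2) = -4*(u + 2*u) = -12*u)
X = -32760 (X = -18997 - 13763 = -32760)
s = 2137327919/65242 (s = 1/(-12*(-11) - 65374) - 1*(-32760) = 1/(132 - 65374) + 32760 = 1/(-65242) + 32760 = -1/65242 + 32760 = 2137327919/65242 ≈ 32760.)
(494352 - 471915)/(s - 69012) = (494352 - 471915)/(2137327919/65242 - 69012) = 22437/(-2365152985/65242) = 22437*(-65242/2365152985) = -1463834754/2365152985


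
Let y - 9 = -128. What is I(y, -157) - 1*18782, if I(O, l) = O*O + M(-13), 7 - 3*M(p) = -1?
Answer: -13855/3 ≈ -4618.3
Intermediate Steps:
y = -119 (y = 9 - 128 = -119)
M(p) = 8/3 (M(p) = 7/3 - ⅓*(-1) = 7/3 + ⅓ = 8/3)
I(O, l) = 8/3 + O² (I(O, l) = O*O + 8/3 = O² + 8/3 = 8/3 + O²)
I(y, -157) - 1*18782 = (8/3 + (-119)²) - 1*18782 = (8/3 + 14161) - 18782 = 42491/3 - 18782 = -13855/3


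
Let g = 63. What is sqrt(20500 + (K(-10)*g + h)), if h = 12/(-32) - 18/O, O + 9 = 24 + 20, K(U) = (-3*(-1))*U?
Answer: sqrt(364738570)/140 ≈ 136.42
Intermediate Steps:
K(U) = 3*U
O = 35 (O = -9 + (24 + 20) = -9 + 44 = 35)
h = -249/280 (h = 12/(-32) - 18/35 = 12*(-1/32) - 18*1/35 = -3/8 - 18/35 = -249/280 ≈ -0.88929)
sqrt(20500 + (K(-10)*g + h)) = sqrt(20500 + ((3*(-10))*63 - 249/280)) = sqrt(20500 + (-30*63 - 249/280)) = sqrt(20500 + (-1890 - 249/280)) = sqrt(20500 - 529449/280) = sqrt(5210551/280) = sqrt(364738570)/140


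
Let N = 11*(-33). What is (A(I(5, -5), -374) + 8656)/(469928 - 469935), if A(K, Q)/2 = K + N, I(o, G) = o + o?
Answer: -7950/7 ≈ -1135.7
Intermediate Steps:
I(o, G) = 2*o
N = -363
A(K, Q) = -726 + 2*K (A(K, Q) = 2*(K - 363) = 2*(-363 + K) = -726 + 2*K)
(A(I(5, -5), -374) + 8656)/(469928 - 469935) = ((-726 + 2*(2*5)) + 8656)/(469928 - 469935) = ((-726 + 2*10) + 8656)/(-7) = ((-726 + 20) + 8656)*(-⅐) = (-706 + 8656)*(-⅐) = 7950*(-⅐) = -7950/7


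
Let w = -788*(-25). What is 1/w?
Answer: 1/19700 ≈ 5.0761e-5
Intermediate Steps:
w = 19700
1/w = 1/19700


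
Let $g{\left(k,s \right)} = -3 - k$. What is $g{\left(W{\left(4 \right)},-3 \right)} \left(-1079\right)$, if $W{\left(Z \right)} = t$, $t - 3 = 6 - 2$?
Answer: $10790$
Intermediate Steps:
$t = 7$ ($t = 3 + \left(6 - 2\right) = 3 + 4 = 7$)
$W{\left(Z \right)} = 7$
$g{\left(W{\left(4 \right)},-3 \right)} \left(-1079\right) = \left(-3 - 7\right) \left(-1079\right) = \left(-10\right) \left(-1079\right) = 10790$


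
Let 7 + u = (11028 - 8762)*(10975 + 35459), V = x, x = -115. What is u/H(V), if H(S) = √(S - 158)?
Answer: -105219437*I*√273/273 ≈ -6.3682e+6*I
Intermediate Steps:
V = -115
u = 105219437 (u = -7 + (11028 - 8762)*(10975 + 35459) = -7 + 2266*46434 = -7 + 105219444 = 105219437)
H(S) = √(-158 + S)
u/H(V) = 105219437/(√(-158 - 115)) = 105219437/(√(-273)) = 105219437/((I*√273)) = 105219437*(-I*√273/273) = -105219437*I*√273/273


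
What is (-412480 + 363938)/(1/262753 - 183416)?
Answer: 12754556126/48193104247 ≈ 0.26466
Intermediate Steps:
(-412480 + 363938)/(1/262753 - 183416) = -48542/(1/262753 - 183416) = -48542/(-48193104247/262753) = -48542*(-262753/48193104247) = 12754556126/48193104247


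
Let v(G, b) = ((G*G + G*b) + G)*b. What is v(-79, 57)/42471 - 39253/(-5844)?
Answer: 82212605/9192612 ≈ 8.9433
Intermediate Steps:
v(G, b) = b*(G + G² + G*b) (v(G, b) = ((G² + G*b) + G)*b = (G + G² + G*b)*b = b*(G + G² + G*b))
v(-79, 57)/42471 - 39253/(-5844) = -79*57*(1 - 79 + 57)/42471 - 39253/(-5844) = -79*57*(-21)*(1/42471) - 39253*(-1/5844) = 94563*(1/42471) + 39253/5844 = 10507/4719 + 39253/5844 = 82212605/9192612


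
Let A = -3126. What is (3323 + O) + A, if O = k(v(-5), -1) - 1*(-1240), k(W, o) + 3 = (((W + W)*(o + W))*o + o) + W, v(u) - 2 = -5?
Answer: 1406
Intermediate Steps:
v(u) = -3 (v(u) = 2 - 5 = -3)
k(W, o) = -3 + W + o + 2*W*o*(W + o) (k(W, o) = -3 + ((((W + W)*(o + W))*o + o) + W) = -3 + ((((2*W)*(W + o))*o + o) + W) = -3 + (((2*W*(W + o))*o + o) + W) = -3 + ((2*W*o*(W + o) + o) + W) = -3 + ((o + 2*W*o*(W + o)) + W) = -3 + (W + o + 2*W*o*(W + o)) = -3 + W + o + 2*W*o*(W + o))
O = 1209 (O = (-3 - 3 - 1 + 2*(-3)*(-1)**2 + 2*(-1)*(-3)**2) - 1*(-1240) = (-3 - 3 - 1 + 2*(-3)*1 + 2*(-1)*9) + 1240 = (-3 - 3 - 1 - 6 - 18) + 1240 = -31 + 1240 = 1209)
(3323 + O) + A = (3323 + 1209) - 3126 = 4532 - 3126 = 1406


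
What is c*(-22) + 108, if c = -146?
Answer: 3320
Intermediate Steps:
c*(-22) + 108 = -146*(-22) + 108 = 3212 + 108 = 3320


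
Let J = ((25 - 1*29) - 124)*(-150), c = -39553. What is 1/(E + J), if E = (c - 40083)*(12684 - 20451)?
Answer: 1/618552012 ≈ 1.6167e-9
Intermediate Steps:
J = 19200 (J = ((25 - 29) - 124)*(-150) = (-4 - 124)*(-150) = -128*(-150) = 19200)
E = 618532812 (E = (-39553 - 40083)*(12684 - 20451) = -79636*(-7767) = 618532812)
1/(E + J) = 1/(618532812 + 19200) = 1/618552012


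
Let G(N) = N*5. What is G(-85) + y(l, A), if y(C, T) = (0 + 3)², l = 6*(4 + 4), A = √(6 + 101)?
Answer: -416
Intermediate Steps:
G(N) = 5*N
A = √107 ≈ 10.344
l = 48 (l = 6*8 = 48)
y(C, T) = 9 (y(C, T) = 3² = 9)
G(-85) + y(l, A) = 5*(-85) + 9 = -425 + 9 = -416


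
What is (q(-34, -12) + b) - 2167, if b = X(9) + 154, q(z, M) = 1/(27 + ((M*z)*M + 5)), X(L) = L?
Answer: -9747457/4864 ≈ -2004.0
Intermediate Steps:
q(z, M) = 1/(32 + z*M²) (q(z, M) = 1/(27 + (z*M² + 5)) = 1/(27 + (5 + z*M²)) = 1/(32 + z*M²))
b = 163 (b = 9 + 154 = 163)
(q(-34, -12) + b) - 2167 = (1/(32 - 34*(-12)²) + 163) - 2167 = (1/(32 - 34*144) + 163) - 2167 = (1/(32 - 4896) + 163) - 2167 = (1/(-4864) + 163) - 2167 = (-1/4864 + 163) - 2167 = 792831/4864 - 2167 = -9747457/4864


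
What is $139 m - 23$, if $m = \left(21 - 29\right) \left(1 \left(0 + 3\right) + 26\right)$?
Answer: $-32271$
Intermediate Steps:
$m = -232$ ($m = - 8 \left(1 \cdot 3 + 26\right) = - 8 \left(3 + 26\right) = \left(-8\right) 29 = -232$)
$139 m - 23 = 139 \left(-232\right) - 23 = -32248 - 23 = -32271$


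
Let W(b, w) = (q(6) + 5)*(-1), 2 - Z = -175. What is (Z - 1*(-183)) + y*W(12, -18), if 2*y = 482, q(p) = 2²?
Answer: -1809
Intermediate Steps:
Z = 177 (Z = 2 - 1*(-175) = 2 + 175 = 177)
q(p) = 4
W(b, w) = -9 (W(b, w) = (4 + 5)*(-1) = 9*(-1) = -9)
y = 241 (y = (½)*482 = 241)
(Z - 1*(-183)) + y*W(12, -18) = (177 - 1*(-183)) + 241*(-9) = (177 + 183) - 2169 = 360 - 2169 = -1809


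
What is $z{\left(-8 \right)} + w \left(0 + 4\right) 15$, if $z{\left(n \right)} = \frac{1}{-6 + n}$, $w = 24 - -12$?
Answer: $\frac{30239}{14} \approx 2159.9$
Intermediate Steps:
$w = 36$ ($w = 24 + 12 = 36$)
$z{\left(-8 \right)} + w \left(0 + 4\right) 15 = \frac{1}{-6 - 8} + 36 \left(0 + 4\right) 15 = \frac{1}{-14} + 36 \cdot 4 \cdot 15 = - \frac{1}{14} + 36 \cdot 60 = - \frac{1}{14} + 2160 = \frac{30239}{14}$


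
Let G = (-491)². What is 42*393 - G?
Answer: -224575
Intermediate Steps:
G = 241081
42*393 - G = 42*393 - 1*241081 = 16506 - 241081 = -224575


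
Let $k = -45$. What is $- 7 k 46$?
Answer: $14490$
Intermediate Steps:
$- 7 k 46 = \left(-7\right) \left(-45\right) 46 = 315 \cdot 46 = 14490$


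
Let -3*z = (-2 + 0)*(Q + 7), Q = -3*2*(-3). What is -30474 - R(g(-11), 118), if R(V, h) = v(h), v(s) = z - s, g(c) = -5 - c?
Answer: -91118/3 ≈ -30373.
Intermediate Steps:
Q = 18 (Q = -6*(-3) = 18)
z = 50/3 (z = -(-2 + 0)*(18 + 7)/3 = -(-2)*25/3 = -1/3*(-50) = 50/3 ≈ 16.667)
v(s) = 50/3 - s
R(V, h) = 50/3 - h
-30474 - R(g(-11), 118) = -30474 - (50/3 - 1*118) = -30474 - (50/3 - 118) = -30474 - 1*(-304/3) = -30474 + 304/3 = -91118/3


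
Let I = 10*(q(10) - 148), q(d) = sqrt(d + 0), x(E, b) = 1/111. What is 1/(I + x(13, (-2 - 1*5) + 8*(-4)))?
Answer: -18234969/26975268841 - 123210*sqrt(10)/26975268841 ≈ -0.00069043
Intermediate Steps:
x(E, b) = 1/111
q(d) = sqrt(d)
I = -1480 + 10*sqrt(10) (I = 10*(sqrt(10) - 148) = 10*(-148 + sqrt(10)) = -1480 + 10*sqrt(10) ≈ -1448.4)
1/(I + x(13, (-2 - 1*5) + 8*(-4))) = 1/((-1480 + 10*sqrt(10)) + 1/111) = 1/(-164279/111 + 10*sqrt(10))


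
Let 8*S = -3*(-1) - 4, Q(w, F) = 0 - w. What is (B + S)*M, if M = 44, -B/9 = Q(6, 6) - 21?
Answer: 21373/2 ≈ 10687.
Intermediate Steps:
Q(w, F) = -w
S = -⅛ (S = (-3*(-1) - 4)/8 = (3 - 4)/8 = (⅛)*(-1) = -⅛ ≈ -0.12500)
B = 243 (B = -9*(-1*6 - 21) = -9*(-6 - 21) = -9*(-27) = 243)
(B + S)*M = (243 - ⅛)*44 = (1943/8)*44 = 21373/2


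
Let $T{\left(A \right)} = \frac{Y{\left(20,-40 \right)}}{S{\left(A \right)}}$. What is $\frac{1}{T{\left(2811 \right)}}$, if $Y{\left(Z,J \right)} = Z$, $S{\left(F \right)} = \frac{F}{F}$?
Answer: $\frac{1}{20} \approx 0.05$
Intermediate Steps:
$S{\left(F \right)} = 1$
$T{\left(A \right)} = 20$ ($T{\left(A \right)} = \frac{20}{1} = 20 \cdot 1 = 20$)
$\frac{1}{T{\left(2811 \right)}} = \frac{1}{20}$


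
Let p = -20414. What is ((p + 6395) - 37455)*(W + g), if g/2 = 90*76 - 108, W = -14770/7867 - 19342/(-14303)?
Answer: -77979665898749832/112521701 ≈ -6.9302e+8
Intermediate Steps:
W = -59091796/112521701 (W = -14770*1/7867 - 19342*(-1/14303) = -14770/7867 + 19342/14303 = -59091796/112521701 ≈ -0.52516)
g = 13464 (g = 2*(90*76 - 108) = 2*(6840 - 108) = 2*6732 = 13464)
((p + 6395) - 37455)*(W + g) = ((-20414 + 6395) - 37455)*(-59091796/112521701 + 13464) = (-14019 - 37455)*(1514933090468/112521701) = -51474*1514933090468/112521701 = -77979665898749832/112521701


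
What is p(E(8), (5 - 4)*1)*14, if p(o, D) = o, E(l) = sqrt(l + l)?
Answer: 56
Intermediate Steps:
E(l) = sqrt(2)*sqrt(l) (E(l) = sqrt(2*l) = sqrt(2)*sqrt(l))
p(E(8), (5 - 4)*1)*14 = (sqrt(2)*sqrt(8))*14 = (sqrt(2)*(2*sqrt(2)))*14 = 4*14 = 56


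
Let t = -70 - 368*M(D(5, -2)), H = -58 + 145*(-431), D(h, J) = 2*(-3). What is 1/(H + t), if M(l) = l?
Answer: -1/60415 ≈ -1.6552e-5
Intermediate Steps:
D(h, J) = -6
H = -62553 (H = -58 - 62495 = -62553)
t = 2138 (t = -70 - 368*(-6) = -70 + 2208 = 2138)
1/(H + t) = 1/(-62553 + 2138) = 1/(-60415) = -1/60415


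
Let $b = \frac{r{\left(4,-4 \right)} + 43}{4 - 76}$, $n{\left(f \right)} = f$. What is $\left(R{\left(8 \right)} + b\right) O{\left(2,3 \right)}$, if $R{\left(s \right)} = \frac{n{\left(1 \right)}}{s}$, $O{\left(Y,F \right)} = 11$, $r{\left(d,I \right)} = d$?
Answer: $- \frac{209}{36} \approx -5.8056$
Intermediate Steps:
$R{\left(s \right)} = \frac{1}{s}$ ($R{\left(s \right)} = 1 \frac{1}{s} = \frac{1}{s}$)
$b = - \frac{47}{72}$ ($b = \frac{4 + 43}{4 - 76} = \frac{47}{-72} = 47 \left(- \frac{1}{72}\right) = - \frac{47}{72} \approx -0.65278$)
$\left(R{\left(8 \right)} + b\right) O{\left(2,3 \right)} = \left(\frac{1}{8} - \frac{47}{72}\right) 11 = \left(- \frac{19}{36}\right) 11 = - \frac{209}{36}$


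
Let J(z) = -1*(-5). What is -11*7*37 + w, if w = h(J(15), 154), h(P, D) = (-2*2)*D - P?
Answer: -3470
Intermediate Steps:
J(z) = 5
h(P, D) = -P - 4*D (h(P, D) = -4*D - P = -P - 4*D)
w = -621 (w = -1*5 - 4*154 = -5 - 616 = -621)
-11*7*37 + w = -11*7*37 - 621 = -77*37 - 621 = -2849 - 621 = -3470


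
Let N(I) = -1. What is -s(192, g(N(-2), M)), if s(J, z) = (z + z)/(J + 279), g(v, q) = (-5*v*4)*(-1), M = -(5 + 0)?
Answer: 40/471 ≈ 0.084926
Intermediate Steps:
M = -5 (M = -1*5 = -5)
g(v, q) = 20*v (g(v, q) = -20*v*(-1) = 20*v)
s(J, z) = 2*z/(279 + J) (s(J, z) = (2*z)/(279 + J) = 2*z/(279 + J))
-s(192, g(N(-2), M)) = -2*20*(-1)/(279 + 192) = -2*(-20)/471 = -1*(-40/471) = 40/471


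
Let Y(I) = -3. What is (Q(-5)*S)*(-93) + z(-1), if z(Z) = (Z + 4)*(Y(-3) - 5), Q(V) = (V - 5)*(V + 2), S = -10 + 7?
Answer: 8346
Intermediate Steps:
S = -3
Q(V) = (-5 + V)*(2 + V)
z(Z) = -32 - 8*Z (z(Z) = (Z + 4)*(-3 - 5) = (4 + Z)*(-8) = -32 - 8*Z)
(Q(-5)*S)*(-93) + z(-1) = ((-10 + (-5)² - 3*(-5))*(-3))*(-93) + (-32 - 8*(-1)) = ((-10 + 25 + 15)*(-3))*(-93) + (-32 + 8) = (30*(-3))*(-93) - 24 = -90*(-93) - 24 = 8370 - 24 = 8346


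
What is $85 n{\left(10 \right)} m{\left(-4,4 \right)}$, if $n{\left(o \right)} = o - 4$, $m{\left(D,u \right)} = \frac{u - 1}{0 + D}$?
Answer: $- \frac{765}{2} \approx -382.5$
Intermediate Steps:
$m{\left(D,u \right)} = \frac{-1 + u}{D}$
$n{\left(o \right)} = -4 + o$
$85 n{\left(10 \right)} m{\left(-4,4 \right)} = 85 \left(-4 + 10\right) \frac{-1 + 4}{-4} = 85 \cdot 6 \left(\left(- \frac{1}{4}\right) 3\right) = 510 \left(- \frac{3}{4}\right) = - \frac{765}{2}$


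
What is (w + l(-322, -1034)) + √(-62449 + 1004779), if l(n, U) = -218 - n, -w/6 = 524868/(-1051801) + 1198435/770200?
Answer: 7911253075379/81009713020 + √942330 ≈ 1068.4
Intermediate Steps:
w = -513757078701/81009713020 (w = -6*(524868/(-1051801) + 1198435/770200) = -6*(524868*(-1/1051801) + 1198435*(1/770200)) = -6*(-524868/1051801 + 239687/154040) = -6*171252359567/162019426040 = -513757078701/81009713020 ≈ -6.3419)
(w + l(-322, -1034)) + √(-62449 + 1004779) = (-513757078701/81009713020 + (-218 - 1*(-322))) + √(-62449 + 1004779) = (-513757078701/81009713020 + (-218 + 322)) + √942330 = (-513757078701/81009713020 + 104) + √942330 = 7911253075379/81009713020 + √942330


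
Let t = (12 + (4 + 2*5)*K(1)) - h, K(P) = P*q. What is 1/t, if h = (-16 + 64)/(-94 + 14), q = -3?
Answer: -5/147 ≈ -0.034014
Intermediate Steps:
K(P) = -3*P (K(P) = P*(-3) = -3*P)
h = -⅗ (h = 48/(-80) = 48*(-1/80) = -⅗ ≈ -0.60000)
t = -147/5 (t = (12 + (4 + 2*5)*(-3*1)) - 1*(-⅗) = (12 + (4 + 10)*(-3)) + ⅗ = (12 + 14*(-3)) + ⅗ = (12 - 42) + ⅗ = -30 + ⅗ = -147/5 ≈ -29.400)
1/t = 1/(-147/5) = -5/147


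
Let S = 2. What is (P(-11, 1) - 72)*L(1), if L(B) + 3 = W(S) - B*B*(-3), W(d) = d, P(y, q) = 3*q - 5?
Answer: -148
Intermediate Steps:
P(y, q) = -5 + 3*q
L(B) = -1 + 3*B² (L(B) = -3 + (2 - B*B*(-3)) = -3 + (2 - B²*(-3)) = -3 + (2 - (-3)*B²) = -3 + (2 + 3*B²) = -1 + 3*B²)
(P(-11, 1) - 72)*L(1) = ((-5 + 3*1) - 72)*(-1 + 3*1²) = ((-5 + 3) - 72)*(-1 + 3*1) = (-2 - 72)*(-1 + 3) = -74*2 = -148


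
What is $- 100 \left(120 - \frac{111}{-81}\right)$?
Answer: $- \frac{327700}{27} \approx -12137.0$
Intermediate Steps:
$- 100 \left(120 - \frac{111}{-81}\right) = - 100 \left(120 - - \frac{37}{27}\right) = - 100 \left(120 + \frac{37}{27}\right) = \left(-100\right) \frac{3277}{27} = - \frac{327700}{27}$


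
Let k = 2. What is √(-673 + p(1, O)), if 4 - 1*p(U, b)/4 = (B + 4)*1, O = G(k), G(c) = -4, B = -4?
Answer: 3*I*√73 ≈ 25.632*I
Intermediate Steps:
O = -4
p(U, b) = 16 (p(U, b) = 16 - 4*(-4 + 4) = 16 - 0 = 16 - 4*0 = 16 + 0 = 16)
√(-673 + p(1, O)) = √(-673 + 16) = √(-657) = 3*I*√73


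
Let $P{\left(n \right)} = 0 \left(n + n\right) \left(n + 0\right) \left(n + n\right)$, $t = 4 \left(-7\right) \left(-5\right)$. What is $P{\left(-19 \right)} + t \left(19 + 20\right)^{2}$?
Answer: $212940$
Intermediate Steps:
$t = 140$ ($t = \left(-28\right) \left(-5\right) = 140$)
$P{\left(n \right)} = 0$ ($P{\left(n \right)} = 0 \cdot 2 n n 2 n = 0 \cdot 2 n^{2} = 0$)
$P{\left(-19 \right)} + t \left(19 + 20\right)^{2} = 0 + 140 \left(19 + 20\right)^{2} = 0 + 140 \cdot 39^{2} = 0 + 140 \cdot 1521 = 0 + 212940 = 212940$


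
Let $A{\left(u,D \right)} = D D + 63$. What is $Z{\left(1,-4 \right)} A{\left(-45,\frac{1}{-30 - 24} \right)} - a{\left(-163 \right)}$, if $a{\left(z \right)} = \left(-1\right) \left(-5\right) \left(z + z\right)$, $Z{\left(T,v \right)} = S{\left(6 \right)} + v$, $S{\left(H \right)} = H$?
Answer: $\frac{2560249}{1458} \approx 1756.0$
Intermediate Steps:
$Z{\left(T,v \right)} = 6 + v$
$A{\left(u,D \right)} = 63 + D^{2}$ ($A{\left(u,D \right)} = D^{2} + 63 = 63 + D^{2}$)
$a{\left(z \right)} = 10 z$ ($a{\left(z \right)} = 5 \cdot 2 z = 10 z$)
$Z{\left(1,-4 \right)} A{\left(-45,\frac{1}{-30 - 24} \right)} - a{\left(-163 \right)} = \left(6 - 4\right) \left(63 + \left(\frac{1}{-30 - 24}\right)^{2}\right) - 10 \left(-163\right) = 2 \left(63 + \left(\frac{1}{-54}\right)^{2}\right) - -1630 = 2 \left(63 + \left(- \frac{1}{54}\right)^{2}\right) + 1630 = 2 \left(63 + \frac{1}{2916}\right) + 1630 = 2 \cdot \frac{183709}{2916} + 1630 = \frac{183709}{1458} + 1630 = \frac{2560249}{1458}$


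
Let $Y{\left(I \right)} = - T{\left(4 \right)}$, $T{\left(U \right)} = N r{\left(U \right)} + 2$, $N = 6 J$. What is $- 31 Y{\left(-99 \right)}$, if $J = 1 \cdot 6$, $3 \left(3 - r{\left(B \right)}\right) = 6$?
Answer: $1178$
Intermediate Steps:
$r{\left(B \right)} = 1$ ($r{\left(B \right)} = 3 - 2 = 1$)
$J = 6$
$N = 36$ ($N = 6 \cdot 6 = 36$)
$T{\left(U \right)} = 38$ ($T{\left(U \right)} = 36 \cdot 1 + 2 = 36 + 2 = 38$)
$Y{\left(I \right)} = -38$ ($Y{\left(I \right)} = \left(-1\right) 38 = -38$)
$- 31 Y{\left(-99 \right)} = \left(-31\right) \left(-38\right) = 1178$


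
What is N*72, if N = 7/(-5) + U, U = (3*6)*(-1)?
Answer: -6984/5 ≈ -1396.8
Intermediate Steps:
U = -18 (U = 18*(-1) = -18)
N = -97/5 (N = 7/(-5) - 18 = 7*(-⅕) - 18 = -7/5 - 18 = -97/5 ≈ -19.400)
N*72 = -97/5*72 = -6984/5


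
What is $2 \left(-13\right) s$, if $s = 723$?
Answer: $-18798$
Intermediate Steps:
$2 \left(-13\right) s = 2 \left(-13\right) 723 = \left(-26\right) 723 = -18798$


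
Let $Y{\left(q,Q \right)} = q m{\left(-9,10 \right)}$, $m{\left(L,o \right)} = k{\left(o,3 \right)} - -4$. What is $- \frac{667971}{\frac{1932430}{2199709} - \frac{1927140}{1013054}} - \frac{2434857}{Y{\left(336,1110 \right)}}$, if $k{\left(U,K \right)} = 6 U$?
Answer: $\frac{666742397282741669803}{1022108084945920} \approx 6.5232 \cdot 10^{5}$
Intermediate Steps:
$m{\left(L,o \right)} = 4 + 6 o$ ($m{\left(L,o \right)} = 6 o - -4 = 6 o + 4 = 4 + 6 o$)
$Y{\left(q,Q \right)} = 64 q$ ($Y{\left(q,Q \right)} = q \left(4 + 6 \cdot 10\right) = q \left(4 + 60\right) = q 64 = 64 q$)
$- \frac{667971}{\frac{1932430}{2199709} - \frac{1927140}{1013054}} - \frac{2434857}{Y{\left(336,1110 \right)}} = - \frac{667971}{\frac{1932430}{2199709} - \frac{1927140}{1013054}} - \frac{2434857}{64 \cdot 336} = - \frac{667971}{1932430 \cdot \frac{1}{2199709} - \frac{963570}{506527}} - \frac{2434857}{21504} = - \frac{667971}{\frac{1932430}{2199709} - \frac{963570}{506527}} - \frac{811619}{7168} = - \frac{667971}{- \frac{1140745630520}{1114212000643}} - \frac{811619}{7168} = \left(-667971\right) \left(- \frac{1114212000643}{1140745630520}\right) - \frac{811619}{7168} = \frac{744261304281505353}{1140745630520} - \frac{811619}{7168} = \frac{666742397282741669803}{1022108084945920}$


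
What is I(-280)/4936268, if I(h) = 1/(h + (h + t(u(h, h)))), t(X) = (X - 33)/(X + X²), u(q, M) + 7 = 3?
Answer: -3/8338590719 ≈ -3.5977e-10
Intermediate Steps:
u(q, M) = -4 (u(q, M) = -7 + 3 = -4)
t(X) = (-33 + X)/(X + X²)
I(h) = 1/(-37/12 + 2*h) (I(h) = 1/(h + (h + (-33 - 4)/((-4)*(1 - 4)))) = 1/(h + (h - ¼*(-37)/(-3))) = 1/(h + (h - ¼*(-⅓)*(-37))) = 1/(h + (h - 37/12)) = 1/(h + (-37/12 + h)) = 1/(-37/12 + 2*h))
I(-280)/4936268 = (12/(-37 + 24*(-280)))/4936268 = (12/(-37 - 6720))*(1/4936268) = (12/(-6757))*(1/4936268) = (12*(-1/6757))*(1/4936268) = -12/6757*1/4936268 = -3/8338590719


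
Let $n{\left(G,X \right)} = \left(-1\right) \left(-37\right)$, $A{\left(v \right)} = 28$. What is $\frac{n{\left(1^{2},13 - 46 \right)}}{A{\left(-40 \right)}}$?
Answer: $\frac{37}{28} \approx 1.3214$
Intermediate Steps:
$n{\left(G,X \right)} = 37$
$\frac{n{\left(1^{2},13 - 46 \right)}}{A{\left(-40 \right)}} = \frac{37}{28}$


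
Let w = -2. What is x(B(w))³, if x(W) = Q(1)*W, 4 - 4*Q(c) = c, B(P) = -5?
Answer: -3375/64 ≈ -52.734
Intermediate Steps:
Q(c) = 1 - c/4
x(W) = 3*W/4 (x(W) = (1 - ¼*1)*W = (1 - ¼)*W = 3*W/4)
x(B(w))³ = ((¾)*(-5))³ = (-15/4)³ = -3375/64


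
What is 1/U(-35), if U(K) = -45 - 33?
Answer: -1/78 ≈ -0.012821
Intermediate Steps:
U(K) = -78
1/U(-35) = 1/(-78) = -1/78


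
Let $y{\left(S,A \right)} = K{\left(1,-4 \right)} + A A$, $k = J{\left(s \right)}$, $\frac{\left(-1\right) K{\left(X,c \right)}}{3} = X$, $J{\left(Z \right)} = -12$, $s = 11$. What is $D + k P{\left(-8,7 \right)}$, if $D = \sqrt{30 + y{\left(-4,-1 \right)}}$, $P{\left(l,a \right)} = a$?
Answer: $-84 + 2 \sqrt{7} \approx -78.708$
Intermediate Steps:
$K{\left(X,c \right)} = - 3 X$
$k = -12$
$y{\left(S,A \right)} = -3 + A^{2}$ ($y{\left(S,A \right)} = \left(-3\right) 1 + A A = -3 + A^{2}$)
$D = 2 \sqrt{7}$ ($D = \sqrt{30 - \left(3 - \left(-1\right)^{2}\right)} = \sqrt{30 + \left(-3 + 1\right)} = \sqrt{30 - 2} = \sqrt{28} = 2 \sqrt{7} \approx 5.2915$)
$D + k P{\left(-8,7 \right)} = 2 \sqrt{7} - 84 = -84 + 2 \sqrt{7}$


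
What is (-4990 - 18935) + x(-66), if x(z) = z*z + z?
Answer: -19635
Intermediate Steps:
x(z) = z + z**2 (x(z) = z**2 + z = z + z**2)
(-4990 - 18935) + x(-66) = (-4990 - 18935) - 66*(1 - 66) = -23925 - 66*(-65) = -23925 + 4290 = -19635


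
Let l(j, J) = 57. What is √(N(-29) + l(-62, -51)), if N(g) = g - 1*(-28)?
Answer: 2*√14 ≈ 7.4833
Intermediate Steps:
N(g) = 28 + g (N(g) = g + 28 = 28 + g)
√(N(-29) + l(-62, -51)) = √((28 - 29) + 57) = √(-1 + 57) = √56 = 2*√14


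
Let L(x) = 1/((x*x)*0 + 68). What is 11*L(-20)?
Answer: 11/68 ≈ 0.16176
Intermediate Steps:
L(x) = 1/68 (L(x) = 1/(x²*0 + 68) = 1/(0 + 68) = 1/68)
11*L(-20) = 11*(1/68) = 11/68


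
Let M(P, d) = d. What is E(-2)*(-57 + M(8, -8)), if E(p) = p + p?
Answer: 260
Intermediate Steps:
E(p) = 2*p
E(-2)*(-57 + M(8, -8)) = (2*(-2))*(-57 - 8) = -4*(-65) = 260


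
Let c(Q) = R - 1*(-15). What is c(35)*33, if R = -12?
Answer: 99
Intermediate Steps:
c(Q) = 3 (c(Q) = -12 - 1*(-15) = -12 + 15 = 3)
c(35)*33 = 3*33 = 99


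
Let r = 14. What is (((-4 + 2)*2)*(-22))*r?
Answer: 1232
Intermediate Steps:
(((-4 + 2)*2)*(-22))*r = (((-4 + 2)*2)*(-22))*14 = (-2*2*(-22))*14 = -4*(-22)*14 = 88*14 = 1232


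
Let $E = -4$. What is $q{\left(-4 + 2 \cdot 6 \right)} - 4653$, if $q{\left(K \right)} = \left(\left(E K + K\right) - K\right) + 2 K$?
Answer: $-4669$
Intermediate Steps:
$q{\left(K \right)} = - 2 K$ ($q{\left(K \right)} = \left(\left(- 4 K + K\right) - K\right) + 2 K = \left(- 3 K - K\right) + 2 K = - 4 K + 2 K = - 2 K$)
$q{\left(-4 + 2 \cdot 6 \right)} - 4653 = - 2 \left(-4 + 2 \cdot 6\right) - 4653 = - 2 \left(-4 + 12\right) - 4653 = \left(-2\right) 8 - 4653 = -16 - 4653 = -4669$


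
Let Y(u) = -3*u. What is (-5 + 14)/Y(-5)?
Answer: ⅗ ≈ 0.60000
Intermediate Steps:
(-5 + 14)/Y(-5) = (-5 + 14)/((-3*(-5))) = 9/15 = (1/15)*9 = ⅗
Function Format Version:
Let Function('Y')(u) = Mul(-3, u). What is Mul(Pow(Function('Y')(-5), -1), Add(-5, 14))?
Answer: Rational(3, 5) ≈ 0.60000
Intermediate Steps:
Mul(Pow(Function('Y')(-5), -1), Add(-5, 14)) = Mul(Pow(Mul(-3, -5), -1), Add(-5, 14)) = Mul(Pow(15, -1), 9) = Mul(Rational(1, 15), 9) = Rational(3, 5)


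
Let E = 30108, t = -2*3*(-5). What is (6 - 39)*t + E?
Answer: 29118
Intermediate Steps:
t = 30 (t = -6*(-5) = 30)
(6 - 39)*t + E = (6 - 39)*30 + 30108 = -33*30 + 30108 = -990 + 30108 = 29118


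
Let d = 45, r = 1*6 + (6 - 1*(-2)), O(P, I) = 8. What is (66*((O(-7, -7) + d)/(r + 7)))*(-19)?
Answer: -22154/7 ≈ -3164.9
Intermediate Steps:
r = 14 (r = 6 + (6 + 2) = 6 + 8 = 14)
(66*((O(-7, -7) + d)/(r + 7)))*(-19) = (66*((8 + 45)/(14 + 7)))*(-19) = (66*(53/21))*(-19) = (1166/7)*(-19) = -22154/7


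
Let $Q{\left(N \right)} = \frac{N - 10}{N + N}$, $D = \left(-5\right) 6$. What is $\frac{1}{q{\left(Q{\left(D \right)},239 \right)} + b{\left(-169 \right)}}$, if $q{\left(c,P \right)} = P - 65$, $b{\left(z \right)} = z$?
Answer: $\frac{1}{5} \approx 0.2$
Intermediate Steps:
$D = -30$
$Q{\left(N \right)} = \frac{-10 + N}{2 N}$
$q{\left(c,P \right)} = -65 + P$
$\frac{1}{q{\left(Q{\left(D \right)},239 \right)} + b{\left(-169 \right)}} = \frac{1}{\left(-65 + 239\right) - 169} = \frac{1}{174 - 169} = \frac{1}{5}$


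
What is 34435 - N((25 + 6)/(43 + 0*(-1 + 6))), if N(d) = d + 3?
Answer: 1480545/43 ≈ 34431.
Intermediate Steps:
N(d) = 3 + d
34435 - N((25 + 6)/(43 + 0*(-1 + 6))) = 34435 - (3 + (25 + 6)/(43 + 0*(-1 + 6))) = 34435 - (3 + 31/(43 + 0*5)) = 34435 - (3 + 31/(43 + 0)) = 34435 - (3 + 31/43) = 34435 - 1*160/43 = 34435 - 160/43 = 1480545/43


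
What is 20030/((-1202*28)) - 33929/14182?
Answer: -50927853/17046764 ≈ -2.9875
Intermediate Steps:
20030/((-1202*28)) - 33929/14182 = 20030/(-33656) - 33929*1/14182 = 20030*(-1/33656) - 4847/2026 = -10015/16828 - 4847/2026 = -50927853/17046764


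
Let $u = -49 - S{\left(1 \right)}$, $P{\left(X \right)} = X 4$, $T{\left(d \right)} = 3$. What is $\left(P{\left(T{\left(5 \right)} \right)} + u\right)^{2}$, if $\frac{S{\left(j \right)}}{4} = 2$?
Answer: $2025$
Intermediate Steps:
$S{\left(j \right)} = 8$ ($S{\left(j \right)} = 4 \cdot 2 = 8$)
$P{\left(X \right)} = 4 X$
$u = -57$ ($u = -49 - 8 = -57$)
$\left(P{\left(T{\left(5 \right)} \right)} + u\right)^{2} = \left(4 \cdot 3 - 57\right)^{2} = \left(12 - 57\right)^{2} = \left(-45\right)^{2} = 2025$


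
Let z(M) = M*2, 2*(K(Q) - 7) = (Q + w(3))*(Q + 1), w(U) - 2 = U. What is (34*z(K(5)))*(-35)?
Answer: -88060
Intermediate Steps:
w(U) = 2 + U
K(Q) = 7 + (1 + Q)*(5 + Q)/2 (K(Q) = 7 + ((Q + (2 + 3))*(Q + 1))/2 = 7 + ((Q + 5)*(1 + Q))/2 = 7 + ((5 + Q)*(1 + Q))/2 = 7 + ((1 + Q)*(5 + Q))/2 = 7 + (1 + Q)*(5 + Q)/2)
z(M) = 2*M
(34*z(K(5)))*(-35) = (34*(2*(19/2 + (1/2)*5**2 + 3*5)))*(-35) = (34*(2*(19/2 + (1/2)*25 + 15)))*(-35) = (34*(2*(19/2 + 25/2 + 15)))*(-35) = (34*(2*37))*(-35) = (34*74)*(-35) = 2516*(-35) = -88060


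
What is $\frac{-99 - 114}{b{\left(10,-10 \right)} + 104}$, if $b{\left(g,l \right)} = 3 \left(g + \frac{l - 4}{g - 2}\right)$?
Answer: $- \frac{852}{515} \approx -1.6544$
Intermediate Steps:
$b{\left(g,l \right)} = 3 g + \frac{3 \left(-4 + l\right)}{-2 + g}$ ($b{\left(g,l \right)} = 3 \left(g + \frac{-4 + l}{-2 + g}\right) = 3 g + \frac{3 \left(-4 + l\right)}{-2 + g}$)
$\frac{-99 - 114}{b{\left(10,-10 \right)} + 104} = \frac{-99 - 114}{\frac{3 \left(-4 - 10 + 10^{2} - 20\right)}{-2 + 10} + 104} = - \frac{213}{\frac{3 \left(-4 - 10 + 100 - 20\right)}{8} + 104} = - \frac{213}{3 \cdot \frac{1}{8} \cdot 66 + 104} = - \frac{213}{\frac{99}{4} + 104} = - \frac{213}{\frac{515}{4}} = \left(-213\right) \frac{4}{515} = - \frac{852}{515}$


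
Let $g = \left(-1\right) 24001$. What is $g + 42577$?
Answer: $18576$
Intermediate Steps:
$g = -24001$
$g + 42577 = -24001 + 42577 = 18576$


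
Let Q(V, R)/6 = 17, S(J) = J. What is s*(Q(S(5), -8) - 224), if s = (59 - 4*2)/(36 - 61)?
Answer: 6222/25 ≈ 248.88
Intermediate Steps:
Q(V, R) = 102 (Q(V, R) = 6*17 = 102)
s = -51/25 (s = (59 - 8)/(-25) = 51*(-1/25) = -51/25 ≈ -2.0400)
s*(Q(S(5), -8) - 224) = -51*(102 - 224)/25 = -51/25*(-122) = 6222/25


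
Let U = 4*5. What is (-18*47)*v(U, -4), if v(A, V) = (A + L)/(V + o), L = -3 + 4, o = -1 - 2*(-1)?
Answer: 5922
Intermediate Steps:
o = 1 (o = -1 + 2 = 1)
L = 1
U = 20
v(A, V) = (1 + A)/(1 + V) (v(A, V) = (A + 1)/(V + 1) = (1 + A)/(1 + V))
(-18*47)*v(U, -4) = (-18*47)*((1 + 20)/(1 - 4)) = -846*21/(-3) = -(-282)*21 = -846*(-7) = 5922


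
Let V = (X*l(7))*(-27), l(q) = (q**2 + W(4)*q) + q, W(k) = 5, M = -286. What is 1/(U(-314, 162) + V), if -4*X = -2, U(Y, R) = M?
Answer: -2/3029 ≈ -0.00066028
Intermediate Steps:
U(Y, R) = -286
l(q) = q**2 + 6*q (l(q) = (q**2 + 5*q) + q = q**2 + 6*q)
X = 1/2 (X = -1/4*(-2) = 1/2 ≈ 0.50000)
V = -2457/2 (V = ((7*(6 + 7))/2)*(-27) = ((7*13)/2)*(-27) = ((1/2)*91)*(-27) = (91/2)*(-27) = -2457/2 ≈ -1228.5)
1/(U(-314, 162) + V) = 1/(-286 - 2457/2) = 1/(-3029/2) = -2/3029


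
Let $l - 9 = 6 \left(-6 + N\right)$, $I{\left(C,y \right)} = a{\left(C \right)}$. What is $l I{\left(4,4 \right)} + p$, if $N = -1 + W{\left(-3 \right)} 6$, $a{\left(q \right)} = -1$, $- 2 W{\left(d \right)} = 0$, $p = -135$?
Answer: $-102$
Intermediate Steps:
$W{\left(d \right)} = 0$ ($W{\left(d \right)} = \left(- \frac{1}{2}\right) 0 = 0$)
$I{\left(C,y \right)} = -1$
$N = -1$ ($N = -1 + 0 \cdot 6 = -1 + 0 = -1$)
$l = -33$ ($l = 9 + 6 \left(-6 - 1\right) = 9 + 6 \left(-7\right) = 9 - 42 = -33$)
$l I{\left(4,4 \right)} + p = \left(-33\right) \left(-1\right) - 135 = 33 - 135 = -102$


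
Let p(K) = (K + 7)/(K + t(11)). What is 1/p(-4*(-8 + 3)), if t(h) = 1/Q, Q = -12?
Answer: 239/324 ≈ 0.73765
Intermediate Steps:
t(h) = -1/12 (t(h) = 1/(-12) = -1/12)
p(K) = (7 + K)/(-1/12 + K) (p(K) = (K + 7)/(K - 1/12) = (7 + K)/(-1/12 + K))
1/p(-4*(-8 + 3)) = 1/(12*(7 - 4*(-8 + 3))/(-1 + 12*(-4*(-8 + 3)))) = 1/(12*(7 - 4*(-5))/(-1 + 12*(-4*(-5)))) = 1/(12*(7 + 20)/(-1 + 12*20)) = 1/(12*27/(-1 + 240)) = 1/(12*27/239) = 1/(12*(1/239)*27) = 1/(324/239) = 239/324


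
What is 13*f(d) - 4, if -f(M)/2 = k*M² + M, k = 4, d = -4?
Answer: -1564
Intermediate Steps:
f(M) = -8*M² - 2*M (f(M) = -2*(4*M² + M) = -2*(M + 4*M²) = -8*M² - 2*M)
13*f(d) - 4 = 13*(-2*(-4)*(1 + 4*(-4))) - 4 = 13*(-2*(-4)*(1 - 16)) - 4 = 13*(-2*(-4)*(-15)) - 4 = 13*(-120) - 4 = -1560 - 4 = -1564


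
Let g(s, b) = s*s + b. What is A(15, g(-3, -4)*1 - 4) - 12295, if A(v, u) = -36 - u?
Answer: -12332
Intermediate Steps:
g(s, b) = b + s**2 (g(s, b) = s**2 + b = b + s**2)
A(15, g(-3, -4)*1 - 4) - 12295 = (-36 - ((-4 + (-3)**2)*1 - 4)) - 12295 = (-36 - ((-4 + 9)*1 - 4)) - 12295 = (-36 - (5*1 - 4)) - 12295 = (-36 - (5 - 4)) - 12295 = (-36 - 1*1) - 12295 = (-36 - 1) - 12295 = -37 - 12295 = -12332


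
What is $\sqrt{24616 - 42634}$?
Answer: $3 i \sqrt{2002} \approx 134.23 i$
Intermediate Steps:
$\sqrt{24616 - 42634} = \sqrt{-18018} = 3 i \sqrt{2002}$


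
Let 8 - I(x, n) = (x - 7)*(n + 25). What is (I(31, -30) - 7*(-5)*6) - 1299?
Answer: -961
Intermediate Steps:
I(x, n) = 8 - (-7 + x)*(25 + n) (I(x, n) = 8 - (x - 7)*(n + 25) = 8 - (-7 + x)*(25 + n))
(I(31, -30) - 7*(-5)*6) - 1299 = ((183 - 25*31 + 7*(-30) - 1*(-30)*31) - 7*(-5)*6) - 1299 = ((183 - 775 - 210 + 930) + 35*6) - 1299 = (128 + 210) - 1299 = 338 - 1299 = -961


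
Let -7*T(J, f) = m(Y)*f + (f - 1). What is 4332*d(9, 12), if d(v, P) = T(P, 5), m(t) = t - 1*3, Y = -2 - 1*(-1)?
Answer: 69312/7 ≈ 9901.7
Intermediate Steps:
Y = -1 (Y = -2 + 1 = -1)
m(t) = -3 + t (m(t) = t - 3 = -3 + t)
T(J, f) = ⅐ + 3*f/7 (T(J, f) = -((-3 - 1)*f + (f - 1))/7 = -(-4*f + (-1 + f))/7 = -(-1 - 3*f)/7 = ⅐ + 3*f/7)
d(v, P) = 16/7 (d(v, P) = ⅐ + (3/7)*5 = ⅐ + 15/7 = 16/7)
4332*d(9, 12) = 4332*(16/7) = 69312/7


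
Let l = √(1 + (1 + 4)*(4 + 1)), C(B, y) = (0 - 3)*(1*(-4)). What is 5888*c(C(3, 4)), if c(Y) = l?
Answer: 5888*√26 ≈ 30023.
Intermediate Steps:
C(B, y) = 12 (C(B, y) = -3*(-4) = 12)
l = √26 (l = √(1 + 5*5) = √(1 + 25) = √26 ≈ 5.0990)
c(Y) = √26
5888*c(C(3, 4)) = 5888*√26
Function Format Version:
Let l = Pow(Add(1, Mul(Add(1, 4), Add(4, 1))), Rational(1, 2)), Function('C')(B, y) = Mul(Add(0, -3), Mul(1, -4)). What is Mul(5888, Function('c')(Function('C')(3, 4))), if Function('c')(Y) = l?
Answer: Mul(5888, Pow(26, Rational(1, 2))) ≈ 30023.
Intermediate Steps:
Function('C')(B, y) = 12 (Function('C')(B, y) = Mul(-3, -4) = 12)
l = Pow(26, Rational(1, 2)) (l = Pow(Add(1, Mul(5, 5)), Rational(1, 2)) = Pow(Add(1, 25), Rational(1, 2)) = Pow(26, Rational(1, 2)) ≈ 5.0990)
Function('c')(Y) = Pow(26, Rational(1, 2))
Mul(5888, Function('c')(Function('C')(3, 4))) = Mul(5888, Pow(26, Rational(1, 2)))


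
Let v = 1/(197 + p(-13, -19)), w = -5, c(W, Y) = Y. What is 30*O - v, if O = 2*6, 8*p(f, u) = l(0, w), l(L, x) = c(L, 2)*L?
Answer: 70919/197 ≈ 360.00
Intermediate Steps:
l(L, x) = 2*L
p(f, u) = 0 (p(f, u) = (2*0)/8 = (⅛)*0 = 0)
O = 12
v = 1/197 (v = 1/(197 + 0) = 1/197 ≈ 0.0050761)
30*O - v = 30*12 - 1*1/197 = 360 - 1/197 = 70919/197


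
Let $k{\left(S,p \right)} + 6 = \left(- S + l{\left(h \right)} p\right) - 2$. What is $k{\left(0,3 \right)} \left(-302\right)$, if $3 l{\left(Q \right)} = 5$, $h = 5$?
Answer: $906$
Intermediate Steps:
$l{\left(Q \right)} = \frac{5}{3}$ ($l{\left(Q \right)} = \frac{1}{3} \cdot 5 = \frac{5}{3}$)
$k{\left(S,p \right)} = -8 - S + \frac{5 p}{3}$ ($k{\left(S,p \right)} = -6 - \left(2 + S - \frac{5 p}{3}\right) = -8 - S + \frac{5 p}{3}$)
$k{\left(0,3 \right)} \left(-302\right) = \left(-8 - 0 + \frac{5}{3} \cdot 3\right) \left(-302\right) = \left(-8 + 0 + 5\right) \left(-302\right) = \left(-3\right) \left(-302\right) = 906$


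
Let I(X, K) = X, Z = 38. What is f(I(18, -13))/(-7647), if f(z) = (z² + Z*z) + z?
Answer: -342/2549 ≈ -0.13417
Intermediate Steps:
f(z) = z² + 39*z (f(z) = (z² + 38*z) + z = z² + 39*z)
f(I(18, -13))/(-7647) = (18*(39 + 18))/(-7647) = (18*57)*(-1/7647) = 1026*(-1/7647) = -342/2549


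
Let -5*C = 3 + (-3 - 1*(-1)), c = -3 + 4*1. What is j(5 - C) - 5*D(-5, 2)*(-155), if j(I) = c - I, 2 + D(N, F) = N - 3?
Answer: -38771/5 ≈ -7754.2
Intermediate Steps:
c = 1 (c = -3 + 4 = 1)
D(N, F) = -5 + N (D(N, F) = -2 + (N - 3) = -2 + (-3 + N) = -5 + N)
C = -1/5 (C = -(3 + (-3 - 1*(-1)))/5 = -(3 + (-3 + 1))/5 = -(3 - 2)/5 = -1/5*1 = -1/5 ≈ -0.20000)
j(I) = 1 - I
j(5 - C) - 5*D(-5, 2)*(-155) = (1 - (5 - 1*(-1/5))) - 5*(-5 - 5)*(-155) = (1 - (5 + 1/5)) - 5*(-10)*(-155) = (1 - 1*26/5) + 50*(-155) = (1 - 26/5) - 7750 = -21/5 - 7750 = -38771/5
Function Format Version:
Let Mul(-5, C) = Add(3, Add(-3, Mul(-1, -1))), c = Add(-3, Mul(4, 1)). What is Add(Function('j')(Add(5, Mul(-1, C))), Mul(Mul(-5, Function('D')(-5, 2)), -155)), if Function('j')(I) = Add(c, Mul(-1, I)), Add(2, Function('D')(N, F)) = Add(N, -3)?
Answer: Rational(-38771, 5) ≈ -7754.2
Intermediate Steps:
c = 1 (c = Add(-3, 4) = 1)
Function('D')(N, F) = Add(-5, N) (Function('D')(N, F) = Add(-2, Add(N, -3)) = Add(-2, Add(-3, N)) = Add(-5, N))
C = Rational(-1, 5) (C = Mul(Rational(-1, 5), Add(3, Add(-3, Mul(-1, -1)))) = Mul(Rational(-1, 5), Add(3, Add(-3, 1))) = Mul(Rational(-1, 5), Add(3, -2)) = Mul(Rational(-1, 5), 1) = Rational(-1, 5) ≈ -0.20000)
Function('j')(I) = Add(1, Mul(-1, I))
Add(Function('j')(Add(5, Mul(-1, C))), Mul(Mul(-5, Function('D')(-5, 2)), -155)) = Add(Add(1, Mul(-1, Add(5, Mul(-1, Rational(-1, 5))))), Mul(Mul(-5, Add(-5, -5)), -155)) = Add(Add(1, Mul(-1, Add(5, Rational(1, 5)))), Mul(Mul(-5, -10), -155)) = Add(Add(1, Mul(-1, Rational(26, 5))), Mul(50, -155)) = Add(Add(1, Rational(-26, 5)), -7750) = Add(Rational(-21, 5), -7750) = Rational(-38771, 5)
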